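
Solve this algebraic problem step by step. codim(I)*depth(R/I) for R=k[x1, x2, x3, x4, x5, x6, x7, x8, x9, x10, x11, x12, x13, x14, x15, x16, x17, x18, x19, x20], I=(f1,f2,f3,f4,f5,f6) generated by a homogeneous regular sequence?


codim=6, depth=dim(R/I)=20-6=14
Product=6*14=84


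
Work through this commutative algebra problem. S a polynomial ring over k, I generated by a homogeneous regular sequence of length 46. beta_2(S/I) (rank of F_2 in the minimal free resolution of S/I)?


Regular sequence => Koszul complex is the minimal free resolution.
Syz_1 minimally generated by Koszul relations f_i*e_j - f_j*e_i (i<j): mu(Syz_1) = beta_2 = C(m,2) = m(m-1)/2
m=46
46*45/2 = 1035


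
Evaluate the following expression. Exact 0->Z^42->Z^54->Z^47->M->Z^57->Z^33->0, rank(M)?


Alt sum=0:
(-1)^0*42 + (-1)^1*54 + (-1)^2*47 + (-1)^3*? + (-1)^4*57 + (-1)^5*33=0
rank(M)=59


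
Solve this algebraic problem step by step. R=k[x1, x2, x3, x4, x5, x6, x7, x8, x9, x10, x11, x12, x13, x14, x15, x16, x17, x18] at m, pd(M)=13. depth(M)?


pd+depth=depth(R)=18
depth=18-13=5


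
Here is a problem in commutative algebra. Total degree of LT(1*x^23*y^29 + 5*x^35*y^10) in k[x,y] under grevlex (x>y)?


LT: 1*x^23*y^29
deg_x=23, deg_y=29
Total=23+29=52


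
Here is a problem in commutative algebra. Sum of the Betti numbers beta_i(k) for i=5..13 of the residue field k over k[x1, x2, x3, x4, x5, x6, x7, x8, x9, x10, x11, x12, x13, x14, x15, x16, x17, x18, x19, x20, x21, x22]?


Koszul resolution: beta_i(k)=C(n,i), n=22
C(22,5)=26334, C(22,6)=74613, C(22,7)=170544, C(22,8)=319770, C(22,9)=497420, C(22,10)=646646, C(22,11)=705432, C(22,12)=646646, C(22,13)=497420
Sum=3584825


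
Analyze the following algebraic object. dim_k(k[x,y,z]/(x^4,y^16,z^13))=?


Basis: x^iy^jz^k, i<4,j<16,k<13
4*16*13=832


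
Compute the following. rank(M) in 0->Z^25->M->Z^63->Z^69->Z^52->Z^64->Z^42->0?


Alt sum=0:
(-1)^0*25 + (-1)^1*? + (-1)^2*63 + (-1)^3*69 + (-1)^4*52 + (-1)^5*64 + (-1)^6*42=0
rank(M)=49


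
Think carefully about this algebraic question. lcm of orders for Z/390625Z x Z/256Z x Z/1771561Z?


Exponent = lcm of the cyclic orders; pairwise coprime => product.
5^8*2^8*11^6=390625*256*1771561=177156100000000


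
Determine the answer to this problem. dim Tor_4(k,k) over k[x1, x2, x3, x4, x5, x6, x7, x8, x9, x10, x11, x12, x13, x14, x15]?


Koszul: C(n,i)=C(15,4)=1365


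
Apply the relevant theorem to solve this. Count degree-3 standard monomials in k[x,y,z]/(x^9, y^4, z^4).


Need i<9, j<4, k<4 with i+j+k=3.
For each i, j ranges over max(0,3-i-3)..min(3,3-i):
  i=0: j in [0,3] -> 4
  i=1: j in [0,2] -> 3
  i=2: j in [0,1] -> 2
  i=3: j in [0,0] -> 1
H(3) = 4+3+2+1 = 10


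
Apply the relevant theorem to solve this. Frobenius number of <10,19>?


gcd(10,19)=1 => F=ab-a-b=10*19-10-19=190-29=161


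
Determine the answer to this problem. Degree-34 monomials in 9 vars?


C(d+n-1,n-1)=C(42,8)=118030185


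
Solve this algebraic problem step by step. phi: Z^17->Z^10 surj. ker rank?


rank(ker) = 17-10 = 7


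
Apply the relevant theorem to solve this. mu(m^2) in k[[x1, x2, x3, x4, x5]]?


C(n+d-1,d)=C(6,2)=15


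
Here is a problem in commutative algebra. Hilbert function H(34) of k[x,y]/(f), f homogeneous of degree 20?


H(t)=d for t>=d-1.
d=20, t=34
H(34)=20


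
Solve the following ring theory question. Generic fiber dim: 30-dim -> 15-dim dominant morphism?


dim(fiber)=dim(X)-dim(Y)=30-15=15


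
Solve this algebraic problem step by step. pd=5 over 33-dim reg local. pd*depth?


pd+depth=33
depth=33-5=28
pd*depth=5*28=140


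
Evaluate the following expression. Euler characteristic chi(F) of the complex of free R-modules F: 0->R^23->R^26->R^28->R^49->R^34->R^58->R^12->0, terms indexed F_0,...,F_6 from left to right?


chi = sum (-1)^i * rank:
(-1)^0*23=23
(-1)^1*26=-26
(-1)^2*28=28
(-1)^3*49=-49
(-1)^4*34=34
(-1)^5*58=-58
(-1)^6*12=12
chi=-36


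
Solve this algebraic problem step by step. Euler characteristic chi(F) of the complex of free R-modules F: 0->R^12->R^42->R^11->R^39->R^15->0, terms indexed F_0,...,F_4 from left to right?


chi = sum (-1)^i * rank:
(-1)^0*12=12
(-1)^1*42=-42
(-1)^2*11=11
(-1)^3*39=-39
(-1)^4*15=15
chi=-43


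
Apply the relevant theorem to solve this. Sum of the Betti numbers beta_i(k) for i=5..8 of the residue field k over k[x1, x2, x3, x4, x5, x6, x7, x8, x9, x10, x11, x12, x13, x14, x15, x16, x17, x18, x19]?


Koszul resolution: beta_i(k)=C(n,i), n=19
C(19,5)=11628, C(19,6)=27132, C(19,7)=50388, C(19,8)=75582
Sum=164730


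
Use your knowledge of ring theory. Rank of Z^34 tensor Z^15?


rank(M(x)N) = rank(M)*rank(N)
34*15 = 510


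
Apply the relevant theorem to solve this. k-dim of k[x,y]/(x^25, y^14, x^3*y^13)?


k[x,y]/I, I = (x^25, y^14, x^3*y^13)
Rect: 25x14=350. Corner: (25-3)x(14-13)=22.
dim = 350-22 = 328


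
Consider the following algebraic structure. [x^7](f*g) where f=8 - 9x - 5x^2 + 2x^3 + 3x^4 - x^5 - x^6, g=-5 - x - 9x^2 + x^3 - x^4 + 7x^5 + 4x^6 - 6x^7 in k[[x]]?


[x^7] = sum a_i*b_j, i+j=7
  8*-6=-48
  -9*4=-36
  -5*7=-35
  2*-1=-2
  3*1=3
  -1*-9=9
  -1*-1=1
Sum=-108


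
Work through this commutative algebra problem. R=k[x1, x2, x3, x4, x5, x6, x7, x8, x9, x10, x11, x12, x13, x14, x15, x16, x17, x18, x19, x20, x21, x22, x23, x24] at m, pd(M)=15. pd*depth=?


pd+depth=24
depth=24-15=9
pd*depth=15*9=135


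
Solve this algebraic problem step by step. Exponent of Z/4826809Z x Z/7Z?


Exponent = lcm of the cyclic orders; pairwise coprime => product.
13^6*7^1=4826809*7=33787663


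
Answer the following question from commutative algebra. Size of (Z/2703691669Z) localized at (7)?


7-primary part: 2703691669=7^9*67
Size=7^9=40353607


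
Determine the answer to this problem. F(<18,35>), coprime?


gcd(18,35)=1 => F=ab-a-b=18*35-18-35=630-53=577


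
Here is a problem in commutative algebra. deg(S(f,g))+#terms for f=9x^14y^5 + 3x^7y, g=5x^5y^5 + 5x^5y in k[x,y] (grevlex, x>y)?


LT(f)=9x^14y^5, LT(g)=5x^5y^5
lcm(LM)=x^14y^5
S(f,g) (scaled by 45 to clear denominators) = 5*f - 9x^9*g = -45x^14y + 15x^7y
2 terms, deg 15.
15+2=17


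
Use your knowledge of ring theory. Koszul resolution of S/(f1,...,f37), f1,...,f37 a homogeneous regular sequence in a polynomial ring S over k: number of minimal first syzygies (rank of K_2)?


Regular sequence => Koszul complex is the minimal free resolution.
Syz_1 minimally generated by Koszul relations f_i*e_j - f_j*e_i (i<j): mu(Syz_1) = beta_2 = C(m,2) = m(m-1)/2
m=37
37*36/2 = 666


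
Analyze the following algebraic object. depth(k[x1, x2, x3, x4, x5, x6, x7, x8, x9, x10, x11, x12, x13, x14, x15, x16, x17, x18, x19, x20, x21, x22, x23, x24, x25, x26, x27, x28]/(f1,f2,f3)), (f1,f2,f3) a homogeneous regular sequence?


depth(R)=28
depth(R/I)=28-3=25


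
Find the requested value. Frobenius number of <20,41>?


gcd(20,41)=1 => F=ab-a-b=20*41-20-41=820-61=759


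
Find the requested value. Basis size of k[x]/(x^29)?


Basis: 1,x,...,x^28
dim=29


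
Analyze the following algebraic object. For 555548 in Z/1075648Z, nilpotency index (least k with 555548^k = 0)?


555548^k mod 1075648:
k=1: 555548
k=2: 50960
k=3: 746368
k=4: 307328
k=5: 0
First zero at k = 5


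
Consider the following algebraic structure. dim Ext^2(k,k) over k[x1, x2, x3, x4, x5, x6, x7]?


C(n,i)=C(7,2)=21


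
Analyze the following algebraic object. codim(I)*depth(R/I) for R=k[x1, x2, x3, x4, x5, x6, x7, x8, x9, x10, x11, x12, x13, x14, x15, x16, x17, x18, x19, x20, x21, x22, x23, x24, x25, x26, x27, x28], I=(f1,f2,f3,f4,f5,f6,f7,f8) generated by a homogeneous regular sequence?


codim=8, depth=dim(R/I)=28-8=20
Product=8*20=160


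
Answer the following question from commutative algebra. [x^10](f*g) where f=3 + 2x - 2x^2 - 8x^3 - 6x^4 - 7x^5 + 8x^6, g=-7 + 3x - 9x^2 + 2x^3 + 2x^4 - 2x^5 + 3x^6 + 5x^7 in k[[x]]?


[x^10] = sum a_i*b_j, i+j=10
  -8*5=-40
  -6*3=-18
  -7*-2=14
  8*2=16
Sum=-28


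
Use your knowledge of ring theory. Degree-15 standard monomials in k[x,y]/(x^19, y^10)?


k[x,y], I = (x^19, y^10), d = 15
Need i < 19 and d-i < 10.
Range: 6 <= i <= 15.
H(15) = 10


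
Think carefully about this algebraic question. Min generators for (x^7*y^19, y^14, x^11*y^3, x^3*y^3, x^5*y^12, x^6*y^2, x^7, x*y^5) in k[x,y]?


Remove redundant (divisible by others).
x^7*y^19 redundant.
x^11*y^3 redundant.
x^5*y^12 redundant.
Min: x^7, x^6*y^2, x^3*y^3, x*y^5, y^14
Count=5


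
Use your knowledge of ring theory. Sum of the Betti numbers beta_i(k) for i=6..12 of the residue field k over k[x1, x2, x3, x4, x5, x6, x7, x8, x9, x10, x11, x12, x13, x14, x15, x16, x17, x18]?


Koszul resolution: beta_i(k)=C(n,i), n=18
C(18,6)=18564, C(18,7)=31824, C(18,8)=43758, C(18,9)=48620, C(18,10)=43758, C(18,11)=31824, C(18,12)=18564
Sum=236912


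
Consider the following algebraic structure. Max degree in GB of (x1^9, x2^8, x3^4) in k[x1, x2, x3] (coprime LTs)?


Pure powers, coprime LTs => already GB.
Degrees: 9, 8, 4
Max=9


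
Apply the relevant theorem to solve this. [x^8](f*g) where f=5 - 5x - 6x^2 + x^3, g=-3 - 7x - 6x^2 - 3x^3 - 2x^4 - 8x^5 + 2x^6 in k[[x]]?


[x^8] = sum a_i*b_j, i+j=8
  -6*2=-12
  1*-8=-8
Sum=-20


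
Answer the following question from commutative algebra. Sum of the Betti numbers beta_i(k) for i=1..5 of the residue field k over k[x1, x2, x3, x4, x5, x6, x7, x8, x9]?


Koszul resolution: beta_i(k)=C(n,i), n=9
C(9,1)=9, C(9,2)=36, C(9,3)=84, C(9,4)=126, C(9,5)=126
Sum=381


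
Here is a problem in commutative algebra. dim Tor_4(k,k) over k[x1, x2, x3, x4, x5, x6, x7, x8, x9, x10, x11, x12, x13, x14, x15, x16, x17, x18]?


Koszul: C(n,i)=C(18,4)=3060


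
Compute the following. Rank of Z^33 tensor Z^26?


rank(M(x)N) = rank(M)*rank(N)
33*26 = 858


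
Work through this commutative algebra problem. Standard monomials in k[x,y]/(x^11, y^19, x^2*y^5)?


k[x,y]/I, I = (x^11, y^19, x^2*y^5)
Rect: 11x19=209. Corner: (11-2)x(19-5)=126.
dim = 209-126 = 83


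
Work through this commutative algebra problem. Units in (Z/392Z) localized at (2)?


Local ring = Z/8Z.
phi(8) = 2^2*(2-1) = 4


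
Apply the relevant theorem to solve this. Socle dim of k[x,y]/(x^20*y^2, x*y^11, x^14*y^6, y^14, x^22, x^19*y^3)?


Socle = ann(m) = span of standard monomials u with x*u, y*u in I (staircase corners).
Minimal generators: x^22, x^20*y^2, x^19*y^3, x^14*y^6, x*y^11, y^14
Corners: y^13, x^13y^10, x^18y^5, x^19y^2, x^21y
Socle dim=5


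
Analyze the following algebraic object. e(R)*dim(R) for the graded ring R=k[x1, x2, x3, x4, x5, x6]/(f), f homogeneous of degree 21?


e(R)=deg(f)=21, dim(R)=6-1=5
e*dim=21*5=105


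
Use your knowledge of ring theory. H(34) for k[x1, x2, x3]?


C(d+n-1,n-1)=C(36,2)=630


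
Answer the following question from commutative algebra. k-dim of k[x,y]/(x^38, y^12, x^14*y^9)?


k[x,y]/I, I = (x^38, y^12, x^14*y^9)
Rect: 38x12=456. Corner: (38-14)x(12-9)=72.
dim = 456-72 = 384


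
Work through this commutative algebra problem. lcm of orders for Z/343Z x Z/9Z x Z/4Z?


Exponent = lcm of the cyclic orders; pairwise coprime => product.
7^3*3^2*2^2=343*9*4=12348


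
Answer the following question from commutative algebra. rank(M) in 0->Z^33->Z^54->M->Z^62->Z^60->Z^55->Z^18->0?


Alt sum=0:
(-1)^0*33 + (-1)^1*54 + (-1)^2*? + (-1)^3*62 + (-1)^4*60 + (-1)^5*55 + (-1)^6*18=0
rank(M)=60


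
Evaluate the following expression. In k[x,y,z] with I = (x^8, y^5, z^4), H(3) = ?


Need i<8, j<5, k<4 with i+j+k=3.
For each i, j ranges over max(0,3-i-3)..min(4,3-i):
  i=0: j in [0,3] -> 4
  i=1: j in [0,2] -> 3
  i=2: j in [0,1] -> 2
  i=3: j in [0,0] -> 1
H(3) = 4+3+2+1 = 10


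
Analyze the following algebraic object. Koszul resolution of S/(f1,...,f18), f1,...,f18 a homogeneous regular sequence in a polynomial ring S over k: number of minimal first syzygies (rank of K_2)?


Regular sequence => Koszul complex is the minimal free resolution.
Syz_1 minimally generated by Koszul relations f_i*e_j - f_j*e_i (i<j): mu(Syz_1) = beta_2 = C(m,2) = m(m-1)/2
m=18
18*17/2 = 153


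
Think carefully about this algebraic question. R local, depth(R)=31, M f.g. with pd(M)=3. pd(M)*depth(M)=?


pd+depth=31
depth=31-3=28
pd*depth=3*28=84


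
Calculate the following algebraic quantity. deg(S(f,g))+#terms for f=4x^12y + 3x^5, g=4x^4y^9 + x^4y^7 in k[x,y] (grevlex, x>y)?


LT(f)=4x^12y, LT(g)=4x^4y^9
lcm(LM)=x^12y^9
S(f,g) (scaled by 16 to clear denominators) = 4y^8*f - 4x^8*g = -4x^12y^7 + 12x^5y^8
2 terms, deg 19.
19+2=21


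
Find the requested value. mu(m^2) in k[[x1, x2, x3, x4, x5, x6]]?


C(n+d-1,d)=C(7,2)=21


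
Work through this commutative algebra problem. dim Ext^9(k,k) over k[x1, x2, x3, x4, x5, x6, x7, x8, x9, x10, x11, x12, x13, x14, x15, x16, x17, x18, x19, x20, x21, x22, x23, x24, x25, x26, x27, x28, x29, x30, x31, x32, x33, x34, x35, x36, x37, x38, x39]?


C(n,i)=C(39,9)=211915132


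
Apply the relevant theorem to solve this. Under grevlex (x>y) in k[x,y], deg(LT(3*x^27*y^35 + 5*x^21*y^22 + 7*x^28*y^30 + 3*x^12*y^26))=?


LT: 3*x^27*y^35
deg_x=27, deg_y=35
Total=27+35=62


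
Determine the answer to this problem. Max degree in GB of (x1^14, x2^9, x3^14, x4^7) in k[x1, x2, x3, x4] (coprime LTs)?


Pure powers, coprime LTs => already GB.
Degrees: 14, 9, 14, 7
Max=14


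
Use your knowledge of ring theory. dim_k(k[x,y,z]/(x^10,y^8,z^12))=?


Basis: x^iy^jz^k, i<10,j<8,k<12
10*8*12=960


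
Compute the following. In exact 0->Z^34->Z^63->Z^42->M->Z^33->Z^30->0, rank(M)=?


Alt sum=0:
(-1)^0*34 + (-1)^1*63 + (-1)^2*42 + (-1)^3*? + (-1)^4*33 + (-1)^5*30=0
rank(M)=16


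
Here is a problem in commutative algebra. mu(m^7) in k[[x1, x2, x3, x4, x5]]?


C(n+d-1,d)=C(11,7)=330


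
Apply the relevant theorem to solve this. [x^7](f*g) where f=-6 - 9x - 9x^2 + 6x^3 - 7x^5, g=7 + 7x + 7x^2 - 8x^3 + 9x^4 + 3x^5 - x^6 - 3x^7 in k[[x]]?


[x^7] = sum a_i*b_j, i+j=7
  -6*-3=18
  -9*-1=9
  -9*3=-27
  6*9=54
  -7*7=-49
Sum=5


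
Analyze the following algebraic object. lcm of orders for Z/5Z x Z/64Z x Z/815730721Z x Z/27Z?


Exponent = lcm of the cyclic orders; pairwise coprime => product.
5^1*2^6*13^8*3^3=5*64*815730721*27=7047913429440


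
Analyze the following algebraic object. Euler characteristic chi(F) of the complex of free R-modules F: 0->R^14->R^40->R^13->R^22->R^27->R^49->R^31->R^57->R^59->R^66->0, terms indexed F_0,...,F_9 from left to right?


chi = sum (-1)^i * rank:
(-1)^0*14=14
(-1)^1*40=-40
(-1)^2*13=13
(-1)^3*22=-22
(-1)^4*27=27
(-1)^5*49=-49
(-1)^6*31=31
(-1)^7*57=-57
(-1)^8*59=59
(-1)^9*66=-66
chi=-90


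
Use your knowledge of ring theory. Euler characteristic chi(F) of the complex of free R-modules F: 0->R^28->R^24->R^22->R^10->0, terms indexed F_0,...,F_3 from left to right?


chi = sum (-1)^i * rank:
(-1)^0*28=28
(-1)^1*24=-24
(-1)^2*22=22
(-1)^3*10=-10
chi=16


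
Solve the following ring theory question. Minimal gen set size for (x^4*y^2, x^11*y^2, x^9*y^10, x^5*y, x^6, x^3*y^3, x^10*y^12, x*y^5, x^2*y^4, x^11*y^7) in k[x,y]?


Remove redundant (divisible by others).
x^10*y^12 redundant.
x^11*y^7 redundant.
x^11*y^2 redundant.
x^9*y^10 redundant.
Min: x^6, x^5*y, x^4*y^2, x^3*y^3, x^2*y^4, x*y^5
Count=6


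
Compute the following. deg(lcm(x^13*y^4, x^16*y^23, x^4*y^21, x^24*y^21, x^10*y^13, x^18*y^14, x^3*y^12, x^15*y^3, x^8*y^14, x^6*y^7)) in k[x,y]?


lcm = componentwise max:
x: max(13,16,4,24,10,18,3,15,8,6)=24
y: max(4,23,21,21,13,14,12,3,14,7)=23
Total=24+23=47


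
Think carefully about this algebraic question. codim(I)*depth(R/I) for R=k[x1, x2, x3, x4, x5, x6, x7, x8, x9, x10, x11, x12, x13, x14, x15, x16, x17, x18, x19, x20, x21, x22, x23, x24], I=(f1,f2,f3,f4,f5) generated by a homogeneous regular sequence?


codim=5, depth=dim(R/I)=24-5=19
Product=5*19=95


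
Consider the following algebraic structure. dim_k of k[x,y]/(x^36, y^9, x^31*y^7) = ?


k[x,y]/I, I = (x^36, y^9, x^31*y^7)
Rect: 36x9=324. Corner: (36-31)x(9-7)=10.
dim = 324-10 = 314


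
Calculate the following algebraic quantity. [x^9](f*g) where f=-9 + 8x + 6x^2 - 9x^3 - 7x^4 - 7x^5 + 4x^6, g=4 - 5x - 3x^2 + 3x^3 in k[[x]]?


[x^9] = sum a_i*b_j, i+j=9
  4*3=12
Sum=12


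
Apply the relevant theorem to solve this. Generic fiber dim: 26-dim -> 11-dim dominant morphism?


dim(fiber)=dim(X)-dim(Y)=26-11=15


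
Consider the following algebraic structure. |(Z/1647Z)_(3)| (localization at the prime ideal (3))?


3-primary part: 1647=3^3*61
Size=3^3=27


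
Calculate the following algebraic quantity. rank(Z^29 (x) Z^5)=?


rank(M(x)N) = rank(M)*rank(N)
29*5 = 145


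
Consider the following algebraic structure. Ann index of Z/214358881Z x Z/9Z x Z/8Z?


Exponent = lcm of the cyclic orders; pairwise coprime => product.
11^8*3^2*2^3=214358881*9*8=15433839432


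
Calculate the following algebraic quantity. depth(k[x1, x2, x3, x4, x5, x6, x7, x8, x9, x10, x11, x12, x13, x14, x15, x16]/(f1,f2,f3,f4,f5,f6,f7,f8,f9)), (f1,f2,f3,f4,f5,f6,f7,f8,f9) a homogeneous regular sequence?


depth(R)=16
depth(R/I)=16-9=7


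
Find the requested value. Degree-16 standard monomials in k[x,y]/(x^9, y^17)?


k[x,y], I = (x^9, y^17), d = 16
Need i < 9 and d-i < 17.
Range: 0 <= i <= 8.
H(16) = 9


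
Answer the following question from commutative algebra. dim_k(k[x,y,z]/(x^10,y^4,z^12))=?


Basis: x^iy^jz^k, i<10,j<4,k<12
10*4*12=480


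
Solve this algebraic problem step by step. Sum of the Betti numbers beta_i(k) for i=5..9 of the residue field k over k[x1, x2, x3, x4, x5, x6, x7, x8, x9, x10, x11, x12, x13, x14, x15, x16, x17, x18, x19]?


Koszul resolution: beta_i(k)=C(n,i), n=19
C(19,5)=11628, C(19,6)=27132, C(19,7)=50388, C(19,8)=75582, C(19,9)=92378
Sum=257108


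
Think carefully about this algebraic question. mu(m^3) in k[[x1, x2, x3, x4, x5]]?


C(n+d-1,d)=C(7,3)=35


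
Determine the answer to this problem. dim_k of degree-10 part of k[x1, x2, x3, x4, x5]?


C(d+n-1,n-1)=C(14,4)=1001


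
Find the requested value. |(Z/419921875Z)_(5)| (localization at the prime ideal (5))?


5-primary part: 419921875=5^10*43
Size=5^10=9765625


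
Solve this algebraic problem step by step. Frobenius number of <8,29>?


gcd(8,29)=1 => F=ab-a-b=8*29-8-29=232-37=195


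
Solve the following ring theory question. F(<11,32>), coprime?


gcd(11,32)=1 => F=ab-a-b=11*32-11-32=352-43=309


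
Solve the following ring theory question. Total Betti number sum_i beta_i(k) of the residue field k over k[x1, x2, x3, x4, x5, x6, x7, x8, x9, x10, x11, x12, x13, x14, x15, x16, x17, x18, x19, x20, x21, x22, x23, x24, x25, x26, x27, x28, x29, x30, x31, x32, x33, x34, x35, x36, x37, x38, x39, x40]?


Koszul resolution: beta_i(k)=C(n,i), n=40
sum_i C(40,i) = 2^40 = 1099511627776


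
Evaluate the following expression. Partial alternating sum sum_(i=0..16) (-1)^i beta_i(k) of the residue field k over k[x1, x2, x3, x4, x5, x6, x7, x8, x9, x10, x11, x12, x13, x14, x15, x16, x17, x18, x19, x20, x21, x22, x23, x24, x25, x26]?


Koszul resolution: beta_i(k)=C(n,i), n=26
sum_(i=0..p) (-1)^i C(n,i) = (-1)^p C(n-1,p)
(-1)^16*C(25,16) = (-1)^16*2042975 = 2042975


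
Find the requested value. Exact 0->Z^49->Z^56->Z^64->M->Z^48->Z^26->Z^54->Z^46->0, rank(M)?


Alt sum=0:
(-1)^0*49 + (-1)^1*56 + (-1)^2*64 + (-1)^3*? + (-1)^4*48 + (-1)^5*26 + (-1)^6*54 + (-1)^7*46=0
rank(M)=87


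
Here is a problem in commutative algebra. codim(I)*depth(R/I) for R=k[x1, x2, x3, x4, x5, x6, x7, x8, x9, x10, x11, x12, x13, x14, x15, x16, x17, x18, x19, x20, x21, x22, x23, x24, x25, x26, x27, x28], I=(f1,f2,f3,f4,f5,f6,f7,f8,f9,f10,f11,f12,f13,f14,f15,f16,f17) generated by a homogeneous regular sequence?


codim=17, depth=dim(R/I)=28-17=11
Product=17*11=187


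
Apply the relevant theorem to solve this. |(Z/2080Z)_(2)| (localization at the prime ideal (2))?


2-primary part: 2080=2^5*65
Size=2^5=32


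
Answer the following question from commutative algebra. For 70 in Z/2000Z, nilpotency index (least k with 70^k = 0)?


70^k mod 2000:
k=1: 70
k=2: 900
k=3: 1000
k=4: 0
First zero at k = 4


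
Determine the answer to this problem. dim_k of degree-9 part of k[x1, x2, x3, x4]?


C(d+n-1,n-1)=C(12,3)=220


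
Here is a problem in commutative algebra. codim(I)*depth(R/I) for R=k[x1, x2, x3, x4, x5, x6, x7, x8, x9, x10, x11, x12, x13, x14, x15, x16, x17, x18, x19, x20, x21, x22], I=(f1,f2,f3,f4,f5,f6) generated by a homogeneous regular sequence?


codim=6, depth=dim(R/I)=22-6=16
Product=6*16=96


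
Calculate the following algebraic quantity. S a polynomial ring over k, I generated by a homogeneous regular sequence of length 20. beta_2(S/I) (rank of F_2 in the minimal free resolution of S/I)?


Regular sequence => Koszul complex is the minimal free resolution.
Syz_1 minimally generated by Koszul relations f_i*e_j - f_j*e_i (i<j): mu(Syz_1) = beta_2 = C(m,2) = m(m-1)/2
m=20
20*19/2 = 190


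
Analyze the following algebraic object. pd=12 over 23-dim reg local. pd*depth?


pd+depth=23
depth=23-12=11
pd*depth=12*11=132


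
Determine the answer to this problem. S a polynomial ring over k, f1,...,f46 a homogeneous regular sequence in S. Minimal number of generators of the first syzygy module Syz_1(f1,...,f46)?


Regular sequence => Koszul complex is the minimal free resolution.
Syz_1 minimally generated by Koszul relations f_i*e_j - f_j*e_i (i<j): mu(Syz_1) = beta_2 = C(m,2) = m(m-1)/2
m=46
46*45/2 = 1035


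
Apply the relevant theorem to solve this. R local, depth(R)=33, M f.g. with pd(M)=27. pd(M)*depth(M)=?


pd+depth=33
depth=33-27=6
pd*depth=27*6=162


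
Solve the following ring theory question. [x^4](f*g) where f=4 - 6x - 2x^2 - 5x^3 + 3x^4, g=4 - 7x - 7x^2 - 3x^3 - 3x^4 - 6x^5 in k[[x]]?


[x^4] = sum a_i*b_j, i+j=4
  4*-3=-12
  -6*-3=18
  -2*-7=14
  -5*-7=35
  3*4=12
Sum=67


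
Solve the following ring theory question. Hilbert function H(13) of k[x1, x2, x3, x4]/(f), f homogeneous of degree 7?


C(16,3)-C(9,3)=560-84=476


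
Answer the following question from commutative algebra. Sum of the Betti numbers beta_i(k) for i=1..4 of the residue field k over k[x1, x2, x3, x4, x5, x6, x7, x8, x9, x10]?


Koszul resolution: beta_i(k)=C(n,i), n=10
C(10,1)=10, C(10,2)=45, C(10,3)=120, C(10,4)=210
Sum=385


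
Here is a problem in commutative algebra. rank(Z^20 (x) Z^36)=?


rank(M(x)N) = rank(M)*rank(N)
20*36 = 720


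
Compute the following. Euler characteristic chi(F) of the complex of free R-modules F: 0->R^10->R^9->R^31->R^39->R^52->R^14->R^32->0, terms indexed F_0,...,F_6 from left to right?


chi = sum (-1)^i * rank:
(-1)^0*10=10
(-1)^1*9=-9
(-1)^2*31=31
(-1)^3*39=-39
(-1)^4*52=52
(-1)^5*14=-14
(-1)^6*32=32
chi=63


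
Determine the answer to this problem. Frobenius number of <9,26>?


gcd(9,26)=1 => F=ab-a-b=9*26-9-26=234-35=199


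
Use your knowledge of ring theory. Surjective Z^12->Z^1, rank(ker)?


rank(ker) = 12-1 = 11


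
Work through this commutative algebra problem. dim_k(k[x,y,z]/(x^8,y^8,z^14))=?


Basis: x^iy^jz^k, i<8,j<8,k<14
8*8*14=896


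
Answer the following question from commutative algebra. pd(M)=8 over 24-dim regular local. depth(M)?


pd+depth=depth(R)=24
depth=24-8=16


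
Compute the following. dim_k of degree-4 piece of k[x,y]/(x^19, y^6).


k[x,y], I = (x^19, y^6), d = 4
Need i < 19 and d-i < 6.
Range: 0 <= i <= 4.
H(4) = 5


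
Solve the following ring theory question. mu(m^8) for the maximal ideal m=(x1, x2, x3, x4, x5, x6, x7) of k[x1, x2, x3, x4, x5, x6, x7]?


Graded Nakayama: mu(m^d) = dim_k (m^d/m^(d+1)) = #degree-8 monomials in 7 vars
C(n+d-1,d)=C(14,8)=3003


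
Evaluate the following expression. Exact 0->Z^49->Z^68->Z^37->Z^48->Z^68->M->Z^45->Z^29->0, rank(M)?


Alt sum=0:
(-1)^0*49 + (-1)^1*68 + (-1)^2*37 + (-1)^3*48 + (-1)^4*68 + (-1)^5*? + (-1)^6*45 + (-1)^7*29=0
rank(M)=54


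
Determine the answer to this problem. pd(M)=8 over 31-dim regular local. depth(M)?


pd+depth=depth(R)=31
depth=31-8=23


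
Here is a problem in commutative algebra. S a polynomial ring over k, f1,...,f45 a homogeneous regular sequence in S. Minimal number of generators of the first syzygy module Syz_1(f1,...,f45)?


Regular sequence => Koszul complex is the minimal free resolution.
Syz_1 minimally generated by Koszul relations f_i*e_j - f_j*e_i (i<j): mu(Syz_1) = beta_2 = C(m,2) = m(m-1)/2
m=45
45*44/2 = 990


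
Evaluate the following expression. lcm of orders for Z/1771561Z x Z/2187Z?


Exponent = lcm of the cyclic orders; pairwise coprime => product.
11^6*3^7=1771561*2187=3874403907


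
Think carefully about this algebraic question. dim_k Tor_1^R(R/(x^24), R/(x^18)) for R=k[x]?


Tor_1(R/I,R/J)=(I cap J)/IJ=(x^24)/(x^42)
dim=42-24=min(24,18)=18


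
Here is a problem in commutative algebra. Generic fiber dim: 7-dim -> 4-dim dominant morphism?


dim(fiber)=dim(X)-dim(Y)=7-4=3


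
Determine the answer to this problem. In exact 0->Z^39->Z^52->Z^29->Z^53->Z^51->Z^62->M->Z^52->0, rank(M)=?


Alt sum=0:
(-1)^0*39 + (-1)^1*52 + (-1)^2*29 + (-1)^3*53 + (-1)^4*51 + (-1)^5*62 + (-1)^6*? + (-1)^7*52=0
rank(M)=100


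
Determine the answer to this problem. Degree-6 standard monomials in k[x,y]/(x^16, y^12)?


k[x,y], I = (x^16, y^12), d = 6
Need i < 16 and d-i < 12.
Range: 0 <= i <= 6.
H(6) = 7


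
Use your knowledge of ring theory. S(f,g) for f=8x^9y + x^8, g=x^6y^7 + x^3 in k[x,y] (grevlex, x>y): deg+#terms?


LT(f)=8x^9y, LT(g)=x^6y^7
lcm(LM)=x^9y^7
S(f,g) (scaled by 8 to clear denominators) = y^6*f - 8x^3*g = x^8y^6 - 8x^6
2 terms, deg 14.
14+2=16


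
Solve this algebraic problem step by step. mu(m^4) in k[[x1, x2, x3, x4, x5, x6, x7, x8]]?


C(n+d-1,d)=C(11,4)=330


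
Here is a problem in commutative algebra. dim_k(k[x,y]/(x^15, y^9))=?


Basis: x^i*y^j, i<15, j<9
15*9=135


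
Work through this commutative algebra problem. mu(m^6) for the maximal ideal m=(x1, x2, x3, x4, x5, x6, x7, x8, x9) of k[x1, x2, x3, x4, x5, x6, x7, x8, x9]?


Graded Nakayama: mu(m^d) = dim_k (m^d/m^(d+1)) = #degree-6 monomials in 9 vars
C(n+d-1,d)=C(14,6)=3003


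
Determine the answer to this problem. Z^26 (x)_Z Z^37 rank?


rank(M(x)N) = rank(M)*rank(N)
26*37 = 962


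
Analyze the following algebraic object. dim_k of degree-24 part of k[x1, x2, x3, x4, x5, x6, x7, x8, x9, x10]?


C(d+n-1,n-1)=C(33,9)=38567100


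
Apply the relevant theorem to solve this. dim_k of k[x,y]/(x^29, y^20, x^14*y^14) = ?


k[x,y]/I, I = (x^29, y^20, x^14*y^14)
Rect: 29x20=580. Corner: (29-14)x(20-14)=90.
dim = 580-90 = 490


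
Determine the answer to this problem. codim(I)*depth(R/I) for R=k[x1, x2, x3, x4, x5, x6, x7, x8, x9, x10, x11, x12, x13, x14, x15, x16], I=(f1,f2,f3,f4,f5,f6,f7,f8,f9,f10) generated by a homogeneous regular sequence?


codim=10, depth=dim(R/I)=16-10=6
Product=10*6=60


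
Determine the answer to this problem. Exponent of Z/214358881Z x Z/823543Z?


Exponent = lcm of the cyclic orders; pairwise coprime => product.
11^8*7^7=214358881*823543=176533755935383


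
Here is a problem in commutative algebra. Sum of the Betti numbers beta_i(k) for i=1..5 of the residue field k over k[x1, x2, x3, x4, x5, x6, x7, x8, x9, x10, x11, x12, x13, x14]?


Koszul resolution: beta_i(k)=C(n,i), n=14
C(14,1)=14, C(14,2)=91, C(14,3)=364, C(14,4)=1001, C(14,5)=2002
Sum=3472


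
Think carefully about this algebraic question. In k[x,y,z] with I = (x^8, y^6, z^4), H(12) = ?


Need i<8, j<6, k<4 with i+j+k=12.
For each i, j ranges over max(0,12-i-3)..min(5,12-i):
  i=0: j in [9,5] -> 0
  i=1: j in [8,5] -> 0
  i=2: j in [7,5] -> 0
  i=3: j in [6,5] -> 0
  i=4: j in [5,5] -> 1
  i=5: j in [4,5] -> 2
  i=6: j in [3,5] -> 3
  i=7: j in [2,5] -> 4
H(12) = 0+0+0+0+1+2+3+4 = 10


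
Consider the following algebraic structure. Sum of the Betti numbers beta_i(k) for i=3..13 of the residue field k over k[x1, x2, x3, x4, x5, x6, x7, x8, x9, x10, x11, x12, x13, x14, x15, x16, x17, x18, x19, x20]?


Koszul resolution: beta_i(k)=C(n,i), n=20
C(20,3)=1140, C(20,4)=4845, C(20,5)=15504, C(20,6)=38760, C(20,7)=77520, C(20,8)=125970, C(20,9)=167960, C(20,10)=184756, C(20,11)=167960, C(20,12)=125970, C(20,13)=77520
Sum=987905


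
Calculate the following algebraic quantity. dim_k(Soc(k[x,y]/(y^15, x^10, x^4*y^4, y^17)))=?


Socle = ann(m) = span of standard monomials u with x*u, y*u in I (staircase corners).
Redundant generators: y^17
Minimal generators: x^10, x^4*y^4, y^15
Corners: x^3y^14, x^9y^3
Socle dim=2


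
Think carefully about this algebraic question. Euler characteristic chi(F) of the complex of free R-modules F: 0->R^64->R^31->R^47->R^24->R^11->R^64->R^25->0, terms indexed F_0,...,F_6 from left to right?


chi = sum (-1)^i * rank:
(-1)^0*64=64
(-1)^1*31=-31
(-1)^2*47=47
(-1)^3*24=-24
(-1)^4*11=11
(-1)^5*64=-64
(-1)^6*25=25
chi=28


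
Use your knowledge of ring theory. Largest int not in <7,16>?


gcd(7,16)=1 => F=ab-a-b=7*16-7-16=112-23=89


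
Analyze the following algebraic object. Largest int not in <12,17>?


gcd(12,17)=1 => F=ab-a-b=12*17-12-17=204-29=175


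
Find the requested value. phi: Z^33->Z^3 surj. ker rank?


rank(ker) = 33-3 = 30


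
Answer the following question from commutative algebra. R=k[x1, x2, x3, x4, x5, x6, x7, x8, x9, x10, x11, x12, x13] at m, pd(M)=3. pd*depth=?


pd+depth=13
depth=13-3=10
pd*depth=3*10=30


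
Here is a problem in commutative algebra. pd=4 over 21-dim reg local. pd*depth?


pd+depth=21
depth=21-4=17
pd*depth=4*17=68


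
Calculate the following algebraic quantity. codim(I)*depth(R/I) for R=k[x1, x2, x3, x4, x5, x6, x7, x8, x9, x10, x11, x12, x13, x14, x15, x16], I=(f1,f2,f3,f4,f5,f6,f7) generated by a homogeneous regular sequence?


codim=7, depth=dim(R/I)=16-7=9
Product=7*9=63


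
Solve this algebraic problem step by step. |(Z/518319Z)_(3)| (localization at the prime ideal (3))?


3-primary part: 518319=3^8*79
Size=3^8=6561


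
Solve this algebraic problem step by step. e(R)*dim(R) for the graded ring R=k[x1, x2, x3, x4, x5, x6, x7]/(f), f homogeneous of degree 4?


e(R)=deg(f)=4, dim(R)=7-1=6
e*dim=4*6=24


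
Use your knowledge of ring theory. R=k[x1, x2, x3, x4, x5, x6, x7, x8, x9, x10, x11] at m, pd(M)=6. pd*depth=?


pd+depth=11
depth=11-6=5
pd*depth=6*5=30


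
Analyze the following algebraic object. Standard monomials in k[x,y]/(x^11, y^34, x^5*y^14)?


k[x,y]/I, I = (x^11, y^34, x^5*y^14)
Rect: 11x34=374. Corner: (11-5)x(34-14)=120.
dim = 374-120 = 254


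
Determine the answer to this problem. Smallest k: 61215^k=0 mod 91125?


61215^k mod 91125:
k=1: 61215
k=2: 33975
k=3: 33750
k=4: 20250
k=5: 30375
k=6: 0
First zero at k = 6


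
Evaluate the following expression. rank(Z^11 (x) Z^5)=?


rank(M(x)N) = rank(M)*rank(N)
11*5 = 55


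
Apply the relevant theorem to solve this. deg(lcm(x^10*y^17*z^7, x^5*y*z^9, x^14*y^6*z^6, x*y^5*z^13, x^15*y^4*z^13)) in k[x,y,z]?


lcm = componentwise max:
x: max(10,5,14,1,15)=15
y: max(17,1,6,5,4)=17
z: max(7,9,6,13,13)=13
Total=15+17+13=45


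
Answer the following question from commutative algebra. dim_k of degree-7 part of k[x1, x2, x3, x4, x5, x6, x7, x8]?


C(d+n-1,n-1)=C(14,7)=3432


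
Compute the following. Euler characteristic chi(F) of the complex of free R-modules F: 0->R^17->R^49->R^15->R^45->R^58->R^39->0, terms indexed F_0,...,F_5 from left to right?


chi = sum (-1)^i * rank:
(-1)^0*17=17
(-1)^1*49=-49
(-1)^2*15=15
(-1)^3*45=-45
(-1)^4*58=58
(-1)^5*39=-39
chi=-43


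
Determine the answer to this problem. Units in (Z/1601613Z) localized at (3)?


Local ring = Z/729Z.
phi(729) = 3^5*(3-1) = 486


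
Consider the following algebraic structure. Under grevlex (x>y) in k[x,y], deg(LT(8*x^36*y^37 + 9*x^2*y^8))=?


LT: 8*x^36*y^37
deg_x=36, deg_y=37
Total=36+37=73


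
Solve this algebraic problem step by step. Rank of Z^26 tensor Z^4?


rank(M(x)N) = rank(M)*rank(N)
26*4 = 104


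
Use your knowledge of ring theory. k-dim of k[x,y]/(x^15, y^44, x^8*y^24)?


k[x,y]/I, I = (x^15, y^44, x^8*y^24)
Rect: 15x44=660. Corner: (15-8)x(44-24)=140.
dim = 660-140 = 520


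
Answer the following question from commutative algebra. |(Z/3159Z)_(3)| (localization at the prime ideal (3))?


3-primary part: 3159=3^5*13
Size=3^5=243


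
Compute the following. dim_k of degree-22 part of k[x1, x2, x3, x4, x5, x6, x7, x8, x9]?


C(d+n-1,n-1)=C(30,8)=5852925


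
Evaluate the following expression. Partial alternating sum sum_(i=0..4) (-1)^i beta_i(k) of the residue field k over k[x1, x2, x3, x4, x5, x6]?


Koszul resolution: beta_i(k)=C(n,i), n=6
sum_(i=0..p) (-1)^i C(n,i) = (-1)^p C(n-1,p)
(-1)^4*C(5,4) = (-1)^4*5 = 5


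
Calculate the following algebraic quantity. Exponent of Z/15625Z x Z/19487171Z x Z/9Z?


Exponent = lcm of the cyclic orders; pairwise coprime => product.
5^6*11^7*3^2=15625*19487171*9=2740383421875


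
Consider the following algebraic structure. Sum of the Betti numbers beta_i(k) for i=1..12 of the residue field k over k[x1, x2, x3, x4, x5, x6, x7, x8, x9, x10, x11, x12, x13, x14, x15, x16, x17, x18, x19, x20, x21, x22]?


Koszul resolution: beta_i(k)=C(n,i), n=22
C(22,1)=22, C(22,2)=231, C(22,3)=1540, C(22,4)=7315, C(22,5)=26334, C(22,6)=74613, C(22,7)=170544, C(22,8)=319770, C(22,9)=497420, C(22,10)=646646, C(22,11)=705432, C(22,12)=646646
Sum=3096513


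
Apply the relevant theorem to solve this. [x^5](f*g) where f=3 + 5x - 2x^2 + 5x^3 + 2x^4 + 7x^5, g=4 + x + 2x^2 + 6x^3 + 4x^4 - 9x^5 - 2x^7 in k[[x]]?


[x^5] = sum a_i*b_j, i+j=5
  3*-9=-27
  5*4=20
  -2*6=-12
  5*2=10
  2*1=2
  7*4=28
Sum=21


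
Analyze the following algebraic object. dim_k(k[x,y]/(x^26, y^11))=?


Basis: x^i*y^j, i<26, j<11
26*11=286


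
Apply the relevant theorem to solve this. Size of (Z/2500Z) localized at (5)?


5-primary part: 2500=5^4*4
Size=5^4=625


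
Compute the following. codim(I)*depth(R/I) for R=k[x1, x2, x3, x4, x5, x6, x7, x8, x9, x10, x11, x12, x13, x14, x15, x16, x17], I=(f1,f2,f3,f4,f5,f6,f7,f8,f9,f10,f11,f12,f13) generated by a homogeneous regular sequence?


codim=13, depth=dim(R/I)=17-13=4
Product=13*4=52


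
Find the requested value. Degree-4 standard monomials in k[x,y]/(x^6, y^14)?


k[x,y], I = (x^6, y^14), d = 4
Need i < 6 and d-i < 14.
Range: 0 <= i <= 4.
H(4) = 5


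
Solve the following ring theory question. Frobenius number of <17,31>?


gcd(17,31)=1 => F=ab-a-b=17*31-17-31=527-48=479


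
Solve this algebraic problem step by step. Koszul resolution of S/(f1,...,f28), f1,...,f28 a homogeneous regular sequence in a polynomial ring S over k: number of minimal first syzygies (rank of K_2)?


Regular sequence => Koszul complex is the minimal free resolution.
Syz_1 minimally generated by Koszul relations f_i*e_j - f_j*e_i (i<j): mu(Syz_1) = beta_2 = C(m,2) = m(m-1)/2
m=28
28*27/2 = 378


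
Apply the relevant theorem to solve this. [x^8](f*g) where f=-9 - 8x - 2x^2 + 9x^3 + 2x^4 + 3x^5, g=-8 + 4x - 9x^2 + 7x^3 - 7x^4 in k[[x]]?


[x^8] = sum a_i*b_j, i+j=8
  2*-7=-14
  3*7=21
Sum=7


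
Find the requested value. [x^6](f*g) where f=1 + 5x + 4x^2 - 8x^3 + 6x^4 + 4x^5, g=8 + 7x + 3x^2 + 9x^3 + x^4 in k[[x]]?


[x^6] = sum a_i*b_j, i+j=6
  4*1=4
  -8*9=-72
  6*3=18
  4*7=28
Sum=-22


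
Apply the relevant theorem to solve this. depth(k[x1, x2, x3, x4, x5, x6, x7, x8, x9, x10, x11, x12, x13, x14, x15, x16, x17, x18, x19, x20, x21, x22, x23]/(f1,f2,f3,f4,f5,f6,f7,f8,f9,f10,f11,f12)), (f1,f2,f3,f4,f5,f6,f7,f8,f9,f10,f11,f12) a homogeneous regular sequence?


depth(R)=23
depth(R/I)=23-12=11


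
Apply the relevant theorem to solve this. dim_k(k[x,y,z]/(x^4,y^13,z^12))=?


Basis: x^iy^jz^k, i<4,j<13,k<12
4*13*12=624


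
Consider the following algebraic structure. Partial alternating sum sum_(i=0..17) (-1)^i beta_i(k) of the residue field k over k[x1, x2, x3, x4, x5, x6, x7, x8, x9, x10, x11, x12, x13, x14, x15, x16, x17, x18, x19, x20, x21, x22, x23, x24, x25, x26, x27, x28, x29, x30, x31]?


Koszul resolution: beta_i(k)=C(n,i), n=31
sum_(i=0..p) (-1)^i C(n,i) = (-1)^p C(n-1,p)
(-1)^17*C(30,17) = (-1)^17*119759850 = -119759850


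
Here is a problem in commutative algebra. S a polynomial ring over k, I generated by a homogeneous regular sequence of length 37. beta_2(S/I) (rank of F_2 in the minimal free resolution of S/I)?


Regular sequence => Koszul complex is the minimal free resolution.
Syz_1 minimally generated by Koszul relations f_i*e_j - f_j*e_i (i<j): mu(Syz_1) = beta_2 = C(m,2) = m(m-1)/2
m=37
37*36/2 = 666


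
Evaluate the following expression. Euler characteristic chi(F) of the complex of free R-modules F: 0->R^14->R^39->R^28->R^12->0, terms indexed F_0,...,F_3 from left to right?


chi = sum (-1)^i * rank:
(-1)^0*14=14
(-1)^1*39=-39
(-1)^2*28=28
(-1)^3*12=-12
chi=-9


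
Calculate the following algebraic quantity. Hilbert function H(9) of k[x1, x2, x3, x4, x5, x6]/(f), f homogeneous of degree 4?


C(14,5)-C(10,5)=2002-252=1750


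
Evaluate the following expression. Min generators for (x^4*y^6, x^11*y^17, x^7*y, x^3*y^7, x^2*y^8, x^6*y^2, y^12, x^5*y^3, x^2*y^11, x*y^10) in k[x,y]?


Remove redundant (divisible by others).
x^11*y^17 redundant.
x^2*y^11 redundant.
Min: x^7*y, x^6*y^2, x^5*y^3, x^4*y^6, x^3*y^7, x^2*y^8, x*y^10, y^12
Count=8


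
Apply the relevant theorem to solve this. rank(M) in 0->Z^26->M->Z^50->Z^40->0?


Alt sum=0:
(-1)^0*26 + (-1)^1*? + (-1)^2*50 + (-1)^3*40=0
rank(M)=36


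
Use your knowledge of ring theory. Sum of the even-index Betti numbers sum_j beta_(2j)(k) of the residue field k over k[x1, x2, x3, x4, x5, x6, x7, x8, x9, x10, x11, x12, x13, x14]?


Koszul resolution: beta_i(k)=C(n,i), n=14
sum_even C(14,i) = 2^(n-1) = 2^13 = 8192


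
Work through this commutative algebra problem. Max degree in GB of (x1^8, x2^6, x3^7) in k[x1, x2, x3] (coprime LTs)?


Pure powers, coprime LTs => already GB.
Degrees: 8, 6, 7
Max=8


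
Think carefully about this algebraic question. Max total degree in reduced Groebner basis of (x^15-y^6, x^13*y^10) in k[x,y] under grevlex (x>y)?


LT(f1)=x^15, LT(f2)=x^13y^10, lcm=x^15y^10
S(f1,f2) = y^10*f1 - x^2*f2 = -y^16
Reduced GB = {f1, f2, y^16}; degrees 15, 23, 16
Max = 23


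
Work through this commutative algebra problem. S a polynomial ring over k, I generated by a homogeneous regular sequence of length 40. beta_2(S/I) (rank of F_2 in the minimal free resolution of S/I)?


Regular sequence => Koszul complex is the minimal free resolution.
Syz_1 minimally generated by Koszul relations f_i*e_j - f_j*e_i (i<j): mu(Syz_1) = beta_2 = C(m,2) = m(m-1)/2
m=40
40*39/2 = 780


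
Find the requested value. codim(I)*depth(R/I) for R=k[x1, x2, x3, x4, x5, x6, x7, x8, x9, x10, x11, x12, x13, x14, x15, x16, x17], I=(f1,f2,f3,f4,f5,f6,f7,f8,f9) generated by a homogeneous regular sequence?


codim=9, depth=dim(R/I)=17-9=8
Product=9*8=72


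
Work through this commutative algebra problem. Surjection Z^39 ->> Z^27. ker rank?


rank(ker) = 39-27 = 12


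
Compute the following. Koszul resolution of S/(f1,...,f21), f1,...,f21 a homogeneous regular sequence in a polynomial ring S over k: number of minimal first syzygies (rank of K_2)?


Regular sequence => Koszul complex is the minimal free resolution.
Syz_1 minimally generated by Koszul relations f_i*e_j - f_j*e_i (i<j): mu(Syz_1) = beta_2 = C(m,2) = m(m-1)/2
m=21
21*20/2 = 210
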